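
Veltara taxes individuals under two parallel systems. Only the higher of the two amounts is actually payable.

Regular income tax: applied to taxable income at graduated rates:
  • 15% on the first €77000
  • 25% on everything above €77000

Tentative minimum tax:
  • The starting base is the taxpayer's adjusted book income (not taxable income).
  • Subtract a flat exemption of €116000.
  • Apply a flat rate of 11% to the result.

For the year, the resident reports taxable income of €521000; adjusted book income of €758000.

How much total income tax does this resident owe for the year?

Tentative minimum tax:
  Base (adjusted book income): €758000
  Less exemption €116000 → base €642000
  €642000 × 11% = €70620

Regular income tax:
  €77000 × 15% = €11550
  €444000 × 25% = €111000
  → €122550

€122550 > €70620, so the regular income tax governs.

€122550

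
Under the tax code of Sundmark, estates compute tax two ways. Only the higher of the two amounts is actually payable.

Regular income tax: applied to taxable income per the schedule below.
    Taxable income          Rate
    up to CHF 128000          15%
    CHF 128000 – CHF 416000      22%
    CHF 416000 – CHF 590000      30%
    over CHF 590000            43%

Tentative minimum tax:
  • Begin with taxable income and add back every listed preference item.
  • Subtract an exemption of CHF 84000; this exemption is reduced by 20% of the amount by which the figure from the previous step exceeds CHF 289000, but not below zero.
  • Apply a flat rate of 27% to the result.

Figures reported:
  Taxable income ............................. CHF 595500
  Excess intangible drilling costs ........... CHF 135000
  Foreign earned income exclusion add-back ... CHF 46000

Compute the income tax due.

Regular income tax:
  CHF 128000 × 15% = CHF 19200
  CHF 288000 × 22% = CHF 63360
  CHF 174000 × 30% = CHF 52200
  CHF 5500 × 43% = CHF 2365
  → CHF 137125

Tentative minimum tax:
  Adjusted income: CHF 595500 + CHF 135000 + CHF 46000 = CHF 776500
  Exemption: 20% × (CHF 776500 − CHF 289000) = CHF 97500 ≥ CHF 84000, so the exemption is fully phased out
  Base: CHF 776500 − CHF 0 = CHF 776500
  CHF 776500 × 27% = CHF 209655

CHF 209655 > CHF 137125, so the tentative minimum tax is the binding amount.

CHF 209655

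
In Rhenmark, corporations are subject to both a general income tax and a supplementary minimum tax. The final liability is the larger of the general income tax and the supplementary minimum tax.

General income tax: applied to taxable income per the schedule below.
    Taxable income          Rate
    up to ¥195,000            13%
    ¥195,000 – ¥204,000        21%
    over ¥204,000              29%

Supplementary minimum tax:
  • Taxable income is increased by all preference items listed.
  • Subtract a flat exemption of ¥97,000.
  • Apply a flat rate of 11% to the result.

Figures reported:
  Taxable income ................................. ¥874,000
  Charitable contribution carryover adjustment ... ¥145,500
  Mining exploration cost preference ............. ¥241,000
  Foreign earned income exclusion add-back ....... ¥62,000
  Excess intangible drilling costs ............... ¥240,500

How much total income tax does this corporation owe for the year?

¥221,540

General income tax:
  ¥195,000 × 13% = ¥25,350
  ¥9,000 × 21% = ¥1,890
  ¥670,000 × 29% = ¥194,300
  → ¥221,540

Supplementary minimum tax:
  Adjusted income: ¥874,000 + ¥145,500 + ¥241,000 + ¥62,000 + ¥240,500 = ¥1,563,000
  Less exemption ¥97,000 → base ¥1,466,000
  ¥1,466,000 × 11% = ¥161,260

¥221,540 > ¥161,260, so the general income tax governs.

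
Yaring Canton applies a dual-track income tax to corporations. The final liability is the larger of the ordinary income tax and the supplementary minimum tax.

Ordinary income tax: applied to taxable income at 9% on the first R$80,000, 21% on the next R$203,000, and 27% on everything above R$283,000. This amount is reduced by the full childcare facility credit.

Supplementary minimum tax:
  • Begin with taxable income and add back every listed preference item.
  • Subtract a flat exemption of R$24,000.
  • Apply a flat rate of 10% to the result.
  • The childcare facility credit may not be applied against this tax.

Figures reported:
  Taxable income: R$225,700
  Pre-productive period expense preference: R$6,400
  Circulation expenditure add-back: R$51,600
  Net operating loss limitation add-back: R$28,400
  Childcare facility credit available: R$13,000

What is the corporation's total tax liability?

Supplementary minimum tax:
  Adjusted income: R$225,700 + R$6,400 + R$51,600 + R$28,400 = R$312,100
  Less exemption R$24,000 → base R$288,100
  R$288,100 × 10% = R$28,810

Ordinary income tax:
  R$80,000 × 9% = R$7,200
  R$145,700 × 21% = R$30,597
  → R$37,797
  Less childcare facility credit R$13,000 → R$24,797

R$28,810 > R$24,797, so the supplementary minimum tax is the binding amount.

R$28,810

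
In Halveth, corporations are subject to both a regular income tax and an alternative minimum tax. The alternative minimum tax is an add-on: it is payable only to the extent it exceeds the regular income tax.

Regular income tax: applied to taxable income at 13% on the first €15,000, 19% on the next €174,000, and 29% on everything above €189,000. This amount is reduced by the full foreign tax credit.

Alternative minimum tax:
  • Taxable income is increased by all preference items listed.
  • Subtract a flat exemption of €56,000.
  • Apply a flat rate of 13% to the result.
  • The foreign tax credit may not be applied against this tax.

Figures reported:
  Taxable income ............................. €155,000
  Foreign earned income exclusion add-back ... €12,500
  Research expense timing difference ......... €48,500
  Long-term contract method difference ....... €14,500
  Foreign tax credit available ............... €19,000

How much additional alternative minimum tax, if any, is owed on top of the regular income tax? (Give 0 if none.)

Regular income tax:
  €15,000 × 13% = €1,950
  €140,000 × 19% = €26,600
  → €28,550
  Less foreign tax credit €19,000 → €9,550

Alternative minimum tax:
  Adjusted income: €155,000 + €12,500 + €48,500 + €14,500 = €230,500
  Less exemption €56,000 → base €174,500
  €174,500 × 13% = €22,685

Excess of alternative minimum tax over regular income tax: €22,685 − €9,550 = €13,135.

€13,135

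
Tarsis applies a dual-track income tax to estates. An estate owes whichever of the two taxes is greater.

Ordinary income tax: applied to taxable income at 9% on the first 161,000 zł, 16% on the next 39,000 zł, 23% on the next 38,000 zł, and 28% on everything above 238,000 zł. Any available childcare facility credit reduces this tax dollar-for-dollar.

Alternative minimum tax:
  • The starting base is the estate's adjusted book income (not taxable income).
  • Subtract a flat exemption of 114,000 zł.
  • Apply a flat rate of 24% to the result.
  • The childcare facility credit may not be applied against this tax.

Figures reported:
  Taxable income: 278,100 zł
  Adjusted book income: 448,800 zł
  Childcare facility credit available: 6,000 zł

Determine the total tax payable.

80,352 zł

Ordinary income tax:
  161,000 zł × 9% = 14,490 zł
  39,000 zł × 16% = 6,240 zł
  38,000 zł × 23% = 8,740 zł
  40,100 zł × 28% = 11,228 zł
  → 40,698 zł
  Less childcare facility credit 6,000 zł → 34,698 zł

Alternative minimum tax:
  Base (adjusted book income): 448,800 zł
  Less exemption 114,000 zł → base 334,800 zł
  334,800 zł × 24% = 80,352 zł

80,352 zł > 34,698 zł, so the alternative minimum tax is the binding amount.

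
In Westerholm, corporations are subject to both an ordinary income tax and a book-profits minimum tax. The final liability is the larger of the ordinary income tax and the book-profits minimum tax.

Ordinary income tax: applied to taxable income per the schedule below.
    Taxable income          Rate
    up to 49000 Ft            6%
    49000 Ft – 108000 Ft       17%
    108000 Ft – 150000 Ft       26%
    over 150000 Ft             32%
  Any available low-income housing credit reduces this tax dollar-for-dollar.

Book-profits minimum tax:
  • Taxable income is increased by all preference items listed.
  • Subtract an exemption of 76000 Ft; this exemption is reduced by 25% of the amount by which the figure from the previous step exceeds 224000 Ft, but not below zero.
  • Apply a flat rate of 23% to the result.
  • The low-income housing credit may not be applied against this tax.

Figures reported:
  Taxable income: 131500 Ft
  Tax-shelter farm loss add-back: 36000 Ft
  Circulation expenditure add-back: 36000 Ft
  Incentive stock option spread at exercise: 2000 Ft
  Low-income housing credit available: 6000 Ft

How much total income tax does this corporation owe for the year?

Book-profits minimum tax:
  Adjusted income: 131500 Ft + 36000 Ft + 36000 Ft + 2000 Ft = 205500 Ft
  Exemption: 205500 Ft ≤ 224000 Ft, so full 76000 Ft applies
  Base: 205500 Ft − 76000 Ft = 129500 Ft
  129500 Ft × 23% = 29785 Ft

Ordinary income tax:
  49000 Ft × 6% = 2940 Ft
  59000 Ft × 17% = 10030 Ft
  23500 Ft × 26% = 6110 Ft
  → 19080 Ft
  Less low-income housing credit 6000 Ft → 13080 Ft

29785 Ft > 13080 Ft, so the book-profits minimum tax is the binding amount.

29785 Ft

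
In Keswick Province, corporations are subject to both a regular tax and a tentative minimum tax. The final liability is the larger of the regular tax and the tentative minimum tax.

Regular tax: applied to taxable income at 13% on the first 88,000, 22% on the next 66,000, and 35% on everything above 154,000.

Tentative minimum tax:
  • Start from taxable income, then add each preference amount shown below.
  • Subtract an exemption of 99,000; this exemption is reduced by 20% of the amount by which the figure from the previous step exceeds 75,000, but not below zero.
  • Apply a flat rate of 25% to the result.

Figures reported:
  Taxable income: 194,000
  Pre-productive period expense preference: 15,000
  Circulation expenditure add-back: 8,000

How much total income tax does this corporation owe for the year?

Tentative minimum tax:
  Adjusted income: 194,000 + 15,000 + 8,000 = 217,000
  Exemption: 99,000 − 20% × (217,000 − 75,000) = 99,000 − 28,400 = 70,600
  Base: 217,000 − 70,600 = 146,400
  146,400 × 25% = 36,600

Regular tax:
  88,000 × 13% = 11,440
  66,000 × 22% = 14,520
  40,000 × 35% = 14,000
  → 39,960

39,960 > 36,600, so the regular tax governs.

39,960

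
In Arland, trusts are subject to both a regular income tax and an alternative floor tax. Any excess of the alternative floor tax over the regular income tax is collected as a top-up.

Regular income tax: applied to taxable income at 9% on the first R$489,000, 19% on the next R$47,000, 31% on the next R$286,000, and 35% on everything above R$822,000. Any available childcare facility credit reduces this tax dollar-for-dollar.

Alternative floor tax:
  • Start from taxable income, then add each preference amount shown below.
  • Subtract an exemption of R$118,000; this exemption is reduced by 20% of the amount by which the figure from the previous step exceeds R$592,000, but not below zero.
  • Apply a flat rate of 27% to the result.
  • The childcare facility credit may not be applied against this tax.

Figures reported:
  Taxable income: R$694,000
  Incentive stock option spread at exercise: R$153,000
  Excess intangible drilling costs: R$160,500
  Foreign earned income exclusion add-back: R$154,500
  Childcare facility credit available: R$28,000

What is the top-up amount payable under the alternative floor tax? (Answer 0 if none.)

R$238,740

Alternative floor tax:
  Adjusted income: R$694,000 + R$153,000 + R$160,500 + R$154,500 = R$1,162,000
  Exemption: R$118,000 − 20% × (R$1,162,000 − R$592,000) = R$118,000 − R$114,000 = R$4,000
  Base: R$1,162,000 − R$4,000 = R$1,158,000
  R$1,158,000 × 27% = R$312,660

Regular income tax:
  R$489,000 × 9% = R$44,010
  R$47,000 × 19% = R$8,930
  R$158,000 × 31% = R$48,980
  → R$101,920
  Less childcare facility credit R$28,000 → R$73,920

Excess of alternative floor tax over regular income tax: R$312,660 − R$73,920 = R$238,740.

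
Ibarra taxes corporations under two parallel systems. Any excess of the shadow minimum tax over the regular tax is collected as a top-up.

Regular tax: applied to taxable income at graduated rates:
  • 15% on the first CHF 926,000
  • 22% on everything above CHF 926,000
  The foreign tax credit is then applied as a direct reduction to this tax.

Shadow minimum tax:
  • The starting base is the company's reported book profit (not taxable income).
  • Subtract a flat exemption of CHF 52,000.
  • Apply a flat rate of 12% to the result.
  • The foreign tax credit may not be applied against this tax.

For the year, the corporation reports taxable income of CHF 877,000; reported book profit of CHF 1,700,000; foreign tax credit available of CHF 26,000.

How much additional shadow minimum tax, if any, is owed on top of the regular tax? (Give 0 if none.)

CHF 92,210

Shadow minimum tax:
  Base (reported book profit): CHF 1,700,000
  Less exemption CHF 52,000 → base CHF 1,648,000
  CHF 1,648,000 × 12% = CHF 197,760

Regular tax:
  CHF 877,000 × 15% = CHF 131,550
  Less foreign tax credit CHF 26,000 → CHF 105,550

Excess of shadow minimum tax over regular tax: CHF 197,760 − CHF 105,550 = CHF 92,210.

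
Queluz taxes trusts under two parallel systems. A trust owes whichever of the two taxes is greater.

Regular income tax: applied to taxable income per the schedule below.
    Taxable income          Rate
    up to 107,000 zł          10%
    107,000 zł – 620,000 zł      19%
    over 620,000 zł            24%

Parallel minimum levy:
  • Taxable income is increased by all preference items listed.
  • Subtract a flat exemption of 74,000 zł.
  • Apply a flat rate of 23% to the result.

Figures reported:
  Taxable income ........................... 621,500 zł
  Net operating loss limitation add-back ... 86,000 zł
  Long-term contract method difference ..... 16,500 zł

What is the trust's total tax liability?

Regular income tax:
  107,000 zł × 10% = 10,700 zł
  513,000 zł × 19% = 97,470 zł
  1,500 zł × 24% = 360 zł
  → 108,530 zł

Parallel minimum levy:
  Adjusted income: 621,500 zł + 86,000 zł + 16,500 zł = 724,000 zł
  Less exemption 74,000 zł → base 650,000 zł
  650,000 zł × 23% = 149,500 zł

149,500 zł > 108,530 zł, so the parallel minimum levy is the binding amount.

149,500 zł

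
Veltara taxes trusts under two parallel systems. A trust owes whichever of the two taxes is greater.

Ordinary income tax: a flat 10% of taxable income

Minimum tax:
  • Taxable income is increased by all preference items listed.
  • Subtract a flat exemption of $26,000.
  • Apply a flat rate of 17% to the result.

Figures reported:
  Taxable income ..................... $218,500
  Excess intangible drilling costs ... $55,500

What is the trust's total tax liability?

Ordinary income tax:
  $218,500 × 10% = $21,850

Minimum tax:
  Adjusted income: $218,500 + $55,500 = $274,000
  Less exemption $26,000 → base $248,000
  $248,000 × 17% = $42,160

$42,160 > $21,850, so the minimum tax is the binding amount.

$42,160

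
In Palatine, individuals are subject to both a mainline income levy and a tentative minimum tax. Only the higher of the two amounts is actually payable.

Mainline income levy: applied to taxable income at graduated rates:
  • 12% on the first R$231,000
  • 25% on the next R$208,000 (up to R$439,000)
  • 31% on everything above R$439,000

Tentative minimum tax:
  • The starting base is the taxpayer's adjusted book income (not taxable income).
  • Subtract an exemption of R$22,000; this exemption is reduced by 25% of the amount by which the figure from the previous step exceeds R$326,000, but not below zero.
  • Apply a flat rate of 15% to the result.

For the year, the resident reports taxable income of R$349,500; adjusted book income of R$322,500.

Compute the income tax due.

Mainline income levy:
  R$231,000 × 12% = R$27,720
  R$118,500 × 25% = R$29,625
  → R$57,345

Tentative minimum tax:
  Base (adjusted book income): R$322,500
  Exemption: R$322,500 ≤ R$326,000, so full R$22,000 applies
  Base: R$322,500 − R$22,000 = R$300,500
  R$300,500 × 15% = R$45,075

R$57,345 > R$45,075, so the mainline income levy governs.

R$57,345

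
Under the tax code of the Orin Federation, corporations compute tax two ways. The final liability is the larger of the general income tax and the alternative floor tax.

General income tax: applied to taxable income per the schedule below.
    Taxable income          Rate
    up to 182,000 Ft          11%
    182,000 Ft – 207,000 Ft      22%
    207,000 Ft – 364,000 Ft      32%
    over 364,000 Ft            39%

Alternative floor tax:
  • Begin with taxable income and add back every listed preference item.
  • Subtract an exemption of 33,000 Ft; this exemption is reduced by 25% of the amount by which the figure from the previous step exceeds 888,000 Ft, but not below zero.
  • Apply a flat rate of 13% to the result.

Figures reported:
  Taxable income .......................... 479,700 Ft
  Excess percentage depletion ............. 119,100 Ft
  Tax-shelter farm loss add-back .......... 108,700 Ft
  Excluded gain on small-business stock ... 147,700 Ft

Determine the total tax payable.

120,883 Ft

Alternative floor tax:
  Adjusted income: 479,700 Ft + 119,100 Ft + 108,700 Ft + 147,700 Ft = 855,200 Ft
  Exemption: 855,200 Ft ≤ 888,000 Ft, so full 33,000 Ft applies
  Base: 855,200 Ft − 33,000 Ft = 822,200 Ft
  822,200 Ft × 13% = 106,886 Ft

General income tax:
  182,000 Ft × 11% = 20,020 Ft
  25,000 Ft × 22% = 5,500 Ft
  157,000 Ft × 32% = 50,240 Ft
  115,700 Ft × 39% = 45,123 Ft
  → 120,883 Ft

120,883 Ft > 106,886 Ft, so the general income tax governs.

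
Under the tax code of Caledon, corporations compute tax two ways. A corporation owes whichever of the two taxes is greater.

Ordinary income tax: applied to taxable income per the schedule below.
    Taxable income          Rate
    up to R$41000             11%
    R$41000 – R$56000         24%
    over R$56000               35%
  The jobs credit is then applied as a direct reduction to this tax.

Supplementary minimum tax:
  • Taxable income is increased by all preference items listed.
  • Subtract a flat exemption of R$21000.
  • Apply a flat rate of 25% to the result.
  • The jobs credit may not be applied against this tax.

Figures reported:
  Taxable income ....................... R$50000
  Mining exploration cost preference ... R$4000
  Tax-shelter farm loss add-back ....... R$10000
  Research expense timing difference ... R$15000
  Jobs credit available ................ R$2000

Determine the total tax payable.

R$14500

Ordinary income tax:
  R$41000 × 11% = R$4510
  R$9000 × 24% = R$2160
  → R$6670
  Less jobs credit R$2000 → R$4670

Supplementary minimum tax:
  Adjusted income: R$50000 + R$4000 + R$10000 + R$15000 = R$79000
  Less exemption R$21000 → base R$58000
  R$58000 × 25% = R$14500

R$14500 > R$4670, so the supplementary minimum tax is the binding amount.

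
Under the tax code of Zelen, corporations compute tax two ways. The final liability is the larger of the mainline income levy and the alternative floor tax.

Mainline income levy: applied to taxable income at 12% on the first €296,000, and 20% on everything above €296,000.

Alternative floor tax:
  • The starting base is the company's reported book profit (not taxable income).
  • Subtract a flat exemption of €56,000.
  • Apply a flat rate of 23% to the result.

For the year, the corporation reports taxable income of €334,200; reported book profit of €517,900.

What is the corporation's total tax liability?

Alternative floor tax:
  Base (reported book profit): €517,900
  Less exemption €56,000 → base €461,900
  €461,900 × 23% = €106,237

Mainline income levy:
  €296,000 × 12% = €35,520
  €38,200 × 20% = €7,640
  → €43,160

€106,237 > €43,160, so the alternative floor tax is the binding amount.

€106,237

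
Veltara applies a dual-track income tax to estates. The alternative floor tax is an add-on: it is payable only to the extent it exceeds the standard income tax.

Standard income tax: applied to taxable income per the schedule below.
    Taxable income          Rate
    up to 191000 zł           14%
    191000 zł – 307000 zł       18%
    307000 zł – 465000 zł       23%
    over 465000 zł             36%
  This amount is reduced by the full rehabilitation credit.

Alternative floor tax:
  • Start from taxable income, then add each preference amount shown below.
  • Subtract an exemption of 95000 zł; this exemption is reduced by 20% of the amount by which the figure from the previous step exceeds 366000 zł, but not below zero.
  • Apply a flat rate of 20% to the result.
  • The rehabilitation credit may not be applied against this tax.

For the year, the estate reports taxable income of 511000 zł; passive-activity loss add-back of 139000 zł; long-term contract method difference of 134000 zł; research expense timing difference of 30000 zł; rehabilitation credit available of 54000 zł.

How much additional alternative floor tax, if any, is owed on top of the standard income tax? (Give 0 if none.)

Standard income tax:
  191000 zł × 14% = 26740 zł
  116000 zł × 18% = 20880 zł
  158000 zł × 23% = 36340 zł
  46000 zł × 36% = 16560 zł
  → 100520 zł
  Less rehabilitation credit 54000 zł → 46520 zł

Alternative floor tax:
  Adjusted income: 511000 zł + 139000 zł + 134000 zł + 30000 zł = 814000 zł
  Exemption: 95000 zł − 20% × (814000 zł − 366000 zł) = 95000 zł − 89600 zł = 5400 zł
  Base: 814000 zł − 5400 zł = 808600 zł
  808600 zł × 20% = 161720 zł

Excess of alternative floor tax over standard income tax: 161720 zł − 46520 zł = 115200 zł.

115200 zł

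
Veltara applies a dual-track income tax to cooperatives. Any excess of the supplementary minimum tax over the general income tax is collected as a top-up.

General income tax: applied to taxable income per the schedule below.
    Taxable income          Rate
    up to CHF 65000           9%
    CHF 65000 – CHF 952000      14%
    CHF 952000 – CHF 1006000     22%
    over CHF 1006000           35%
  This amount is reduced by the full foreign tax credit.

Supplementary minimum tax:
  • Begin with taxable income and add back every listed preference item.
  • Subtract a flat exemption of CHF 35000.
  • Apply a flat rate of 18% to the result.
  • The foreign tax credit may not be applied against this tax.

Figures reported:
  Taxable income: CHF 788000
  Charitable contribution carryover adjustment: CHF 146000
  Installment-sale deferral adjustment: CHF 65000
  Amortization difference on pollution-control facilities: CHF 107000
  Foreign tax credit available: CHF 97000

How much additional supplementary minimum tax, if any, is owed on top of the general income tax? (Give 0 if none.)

Supplementary minimum tax:
  Adjusted income: CHF 788000 + CHF 146000 + CHF 65000 + CHF 107000 = CHF 1106000
  Less exemption CHF 35000 → base CHF 1071000
  CHF 1071000 × 18% = CHF 192780

General income tax:
  CHF 65000 × 9% = CHF 5850
  CHF 723000 × 14% = CHF 101220
  → CHF 107070
  Less foreign tax credit CHF 97000 → CHF 10070

Excess of supplementary minimum tax over general income tax: CHF 192780 − CHF 10070 = CHF 182710.

CHF 182710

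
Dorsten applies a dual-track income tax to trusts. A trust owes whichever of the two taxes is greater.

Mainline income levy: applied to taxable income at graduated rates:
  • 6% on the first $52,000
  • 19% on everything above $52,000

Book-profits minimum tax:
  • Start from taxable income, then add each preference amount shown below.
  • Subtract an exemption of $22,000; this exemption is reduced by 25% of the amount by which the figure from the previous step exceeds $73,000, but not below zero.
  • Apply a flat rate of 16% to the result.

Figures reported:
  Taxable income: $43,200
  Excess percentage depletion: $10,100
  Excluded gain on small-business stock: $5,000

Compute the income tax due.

$5,808

Mainline income levy:
  $43,200 × 6% = $2,592

Book-profits minimum tax:
  Adjusted income: $43,200 + $10,100 + $5,000 = $58,300
  Exemption: $58,300 ≤ $73,000, so full $22,000 applies
  Base: $58,300 − $22,000 = $36,300
  $36,300 × 16% = $5,808

$5,808 > $2,592, so the book-profits minimum tax is the binding amount.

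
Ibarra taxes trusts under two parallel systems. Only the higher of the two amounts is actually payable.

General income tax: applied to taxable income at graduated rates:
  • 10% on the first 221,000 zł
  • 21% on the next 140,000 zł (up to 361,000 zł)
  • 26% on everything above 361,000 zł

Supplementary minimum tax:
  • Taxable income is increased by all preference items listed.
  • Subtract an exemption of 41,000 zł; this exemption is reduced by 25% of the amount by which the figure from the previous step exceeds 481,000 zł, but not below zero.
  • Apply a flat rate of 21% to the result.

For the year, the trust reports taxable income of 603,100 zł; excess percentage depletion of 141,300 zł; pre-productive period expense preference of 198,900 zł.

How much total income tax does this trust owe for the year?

Supplementary minimum tax:
  Adjusted income: 603,100 zł + 141,300 zł + 198,900 zł = 943,300 zł
  Exemption: 25% × (943,300 zł − 481,000 zł) = 115,575 zł ≥ 41,000 zł, so the exemption is fully phased out
  Base: 943,300 zł − 0 zł = 943,300 zł
  943,300 zł × 21% = 198,093 zł

General income tax:
  221,000 zł × 10% = 22,100 zł
  140,000 zł × 21% = 29,400 zł
  242,100 zł × 26% = 62,946 zł
  → 114,446 zł

198,093 zł > 114,446 zł, so the supplementary minimum tax is the binding amount.

198,093 zł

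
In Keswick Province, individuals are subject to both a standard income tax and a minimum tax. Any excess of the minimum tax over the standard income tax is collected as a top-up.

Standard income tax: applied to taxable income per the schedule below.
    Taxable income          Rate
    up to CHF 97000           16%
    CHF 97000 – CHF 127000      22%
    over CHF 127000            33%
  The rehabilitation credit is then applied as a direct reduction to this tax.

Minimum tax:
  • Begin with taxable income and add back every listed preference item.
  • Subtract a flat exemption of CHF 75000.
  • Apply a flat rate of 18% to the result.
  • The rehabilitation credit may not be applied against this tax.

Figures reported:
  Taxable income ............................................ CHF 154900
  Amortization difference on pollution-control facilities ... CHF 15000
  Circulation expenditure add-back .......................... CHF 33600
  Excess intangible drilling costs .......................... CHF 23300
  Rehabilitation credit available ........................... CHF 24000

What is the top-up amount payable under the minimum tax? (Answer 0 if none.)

CHF 19997

Standard income tax:
  CHF 97000 × 16% = CHF 15520
  CHF 30000 × 22% = CHF 6600
  CHF 27900 × 33% = CHF 9207
  → CHF 31327
  Less rehabilitation credit CHF 24000 → CHF 7327

Minimum tax:
  Adjusted income: CHF 154900 + CHF 15000 + CHF 33600 + CHF 23300 = CHF 226800
  Less exemption CHF 75000 → base CHF 151800
  CHF 151800 × 18% = CHF 27324

Excess of minimum tax over standard income tax: CHF 27324 − CHF 7327 = CHF 19997.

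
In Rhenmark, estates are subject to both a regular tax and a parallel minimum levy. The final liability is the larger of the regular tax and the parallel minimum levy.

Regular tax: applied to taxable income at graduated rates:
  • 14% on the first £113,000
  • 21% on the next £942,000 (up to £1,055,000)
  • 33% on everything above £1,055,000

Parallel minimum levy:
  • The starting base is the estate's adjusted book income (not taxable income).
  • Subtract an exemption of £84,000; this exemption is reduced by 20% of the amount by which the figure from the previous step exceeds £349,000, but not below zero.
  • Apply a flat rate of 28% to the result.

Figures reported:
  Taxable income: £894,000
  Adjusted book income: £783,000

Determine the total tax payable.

Parallel minimum levy:
  Base (adjusted book income): £783,000
  Exemption: 20% × (£783,000 − £349,000) = £86,800 ≥ £84,000, so the exemption is fully phased out
  Base: £783,000 − £0 = £783,000
  £783,000 × 28% = £219,240

Regular tax:
  £113,000 × 14% = £15,820
  £781,000 × 21% = £164,010
  → £179,830

£219,240 > £179,830, so the parallel minimum levy is the binding amount.

£219,240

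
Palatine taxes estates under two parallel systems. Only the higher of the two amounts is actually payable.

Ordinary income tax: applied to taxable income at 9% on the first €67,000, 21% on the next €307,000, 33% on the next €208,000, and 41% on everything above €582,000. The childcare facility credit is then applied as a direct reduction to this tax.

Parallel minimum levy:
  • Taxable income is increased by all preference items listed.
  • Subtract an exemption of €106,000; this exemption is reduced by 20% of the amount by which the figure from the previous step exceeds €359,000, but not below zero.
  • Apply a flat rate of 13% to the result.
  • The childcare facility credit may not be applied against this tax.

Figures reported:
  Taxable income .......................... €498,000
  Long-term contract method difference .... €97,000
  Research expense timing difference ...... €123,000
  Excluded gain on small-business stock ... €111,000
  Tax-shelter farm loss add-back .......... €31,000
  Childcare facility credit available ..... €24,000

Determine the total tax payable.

Parallel minimum levy:
  Adjusted income: €498,000 + €97,000 + €123,000 + €111,000 + €31,000 = €860,000
  Exemption: €106,000 − 20% × (€860,000 − €359,000) = €106,000 − €100,200 = €5,800
  Base: €860,000 − €5,800 = €854,200
  €854,200 × 13% = €111,046

Ordinary income tax:
  €67,000 × 9% = €6,030
  €307,000 × 21% = €64,470
  €124,000 × 33% = €40,920
  → €111,420
  Less childcare facility credit €24,000 → €87,420

€111,046 > €87,420, so the parallel minimum levy is the binding amount.

€111,046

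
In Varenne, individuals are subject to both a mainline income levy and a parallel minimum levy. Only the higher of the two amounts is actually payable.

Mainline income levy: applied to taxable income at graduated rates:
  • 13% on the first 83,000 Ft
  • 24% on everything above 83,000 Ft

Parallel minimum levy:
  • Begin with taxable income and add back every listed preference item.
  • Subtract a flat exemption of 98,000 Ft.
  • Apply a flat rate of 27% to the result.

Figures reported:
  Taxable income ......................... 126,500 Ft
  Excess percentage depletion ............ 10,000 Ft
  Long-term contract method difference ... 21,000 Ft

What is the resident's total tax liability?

Parallel minimum levy:
  Adjusted income: 126,500 Ft + 10,000 Ft + 21,000 Ft = 157,500 Ft
  Less exemption 98,000 Ft → base 59,500 Ft
  59,500 Ft × 27% = 16,065 Ft

Mainline income levy:
  83,000 Ft × 13% = 10,790 Ft
  43,500 Ft × 24% = 10,440 Ft
  → 21,230 Ft

21,230 Ft > 16,065 Ft, so the mainline income levy governs.

21,230 Ft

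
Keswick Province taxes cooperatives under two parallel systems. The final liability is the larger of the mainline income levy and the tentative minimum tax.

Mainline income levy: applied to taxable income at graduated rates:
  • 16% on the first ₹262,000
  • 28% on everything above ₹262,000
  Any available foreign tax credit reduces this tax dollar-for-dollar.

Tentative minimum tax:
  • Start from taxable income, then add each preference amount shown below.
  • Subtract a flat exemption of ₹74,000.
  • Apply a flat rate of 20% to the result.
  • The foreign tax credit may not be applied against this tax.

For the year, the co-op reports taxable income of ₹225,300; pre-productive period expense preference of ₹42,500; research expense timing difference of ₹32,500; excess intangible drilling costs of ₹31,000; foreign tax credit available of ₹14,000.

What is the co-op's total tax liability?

₹51,460

Tentative minimum tax:
  Adjusted income: ₹225,300 + ₹42,500 + ₹32,500 + ₹31,000 = ₹331,300
  Less exemption ₹74,000 → base ₹257,300
  ₹257,300 × 20% = ₹51,460

Mainline income levy:
  ₹225,300 × 16% = ₹36,048
  Less foreign tax credit ₹14,000 → ₹22,048

₹51,460 > ₹22,048, so the tentative minimum tax is the binding amount.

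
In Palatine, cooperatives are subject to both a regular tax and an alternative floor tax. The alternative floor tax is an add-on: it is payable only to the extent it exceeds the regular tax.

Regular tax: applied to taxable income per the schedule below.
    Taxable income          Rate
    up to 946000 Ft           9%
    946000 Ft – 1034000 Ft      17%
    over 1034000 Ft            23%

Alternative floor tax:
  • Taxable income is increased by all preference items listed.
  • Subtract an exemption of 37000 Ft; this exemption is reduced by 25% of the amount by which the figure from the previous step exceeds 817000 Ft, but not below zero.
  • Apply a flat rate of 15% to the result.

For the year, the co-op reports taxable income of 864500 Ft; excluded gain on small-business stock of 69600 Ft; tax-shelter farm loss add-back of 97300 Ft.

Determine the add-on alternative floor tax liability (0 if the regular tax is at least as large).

Alternative floor tax:
  Adjusted income: 864500 Ft + 69600 Ft + 97300 Ft = 1031400 Ft
  Exemption: 25% × (1031400 Ft − 817000 Ft) = 53600 Ft ≥ 37000 Ft, so the exemption is fully phased out
  Base: 1031400 Ft − 0 Ft = 1031400 Ft
  1031400 Ft × 15% = 154710 Ft

Regular tax:
  864500 Ft × 9% = 77805 Ft

Excess of alternative floor tax over regular tax: 154710 Ft − 77805 Ft = 76905 Ft.

76905 Ft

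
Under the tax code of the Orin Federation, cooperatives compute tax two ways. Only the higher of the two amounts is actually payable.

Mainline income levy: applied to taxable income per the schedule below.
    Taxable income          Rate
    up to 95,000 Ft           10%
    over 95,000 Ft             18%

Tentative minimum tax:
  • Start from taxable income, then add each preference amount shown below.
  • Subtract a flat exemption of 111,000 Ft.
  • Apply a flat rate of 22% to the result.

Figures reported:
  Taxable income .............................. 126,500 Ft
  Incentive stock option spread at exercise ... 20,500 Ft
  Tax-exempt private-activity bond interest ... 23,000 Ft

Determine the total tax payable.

Tentative minimum tax:
  Adjusted income: 126,500 Ft + 20,500 Ft + 23,000 Ft = 170,000 Ft
  Less exemption 111,000 Ft → base 59,000 Ft
  59,000 Ft × 22% = 12,980 Ft

Mainline income levy:
  95,000 Ft × 10% = 9,500 Ft
  31,500 Ft × 18% = 5,670 Ft
  → 15,170 Ft

15,170 Ft > 12,980 Ft, so the mainline income levy governs.

15,170 Ft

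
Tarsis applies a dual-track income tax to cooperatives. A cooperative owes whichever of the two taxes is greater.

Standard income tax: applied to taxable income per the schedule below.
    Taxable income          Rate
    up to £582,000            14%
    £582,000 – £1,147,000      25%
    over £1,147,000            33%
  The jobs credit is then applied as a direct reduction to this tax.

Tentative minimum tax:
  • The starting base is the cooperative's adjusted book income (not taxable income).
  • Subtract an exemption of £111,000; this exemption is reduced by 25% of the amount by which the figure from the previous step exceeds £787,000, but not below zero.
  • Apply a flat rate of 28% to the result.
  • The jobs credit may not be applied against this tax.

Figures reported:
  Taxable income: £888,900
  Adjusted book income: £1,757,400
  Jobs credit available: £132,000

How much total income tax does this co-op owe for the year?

Standard income tax:
  £582,000 × 14% = £81,480
  £306,900 × 25% = £76,725
  → £158,205
  Less jobs credit £132,000 → £26,205

Tentative minimum tax:
  Base (adjusted book income): £1,757,400
  Exemption: 25% × (£1,757,400 − £787,000) = £242,600 ≥ £111,000, so the exemption is fully phased out
  Base: £1,757,400 − £0 = £1,757,400
  £1,757,400 × 28% = £492,072

£492,072 > £26,205, so the tentative minimum tax is the binding amount.

£492,072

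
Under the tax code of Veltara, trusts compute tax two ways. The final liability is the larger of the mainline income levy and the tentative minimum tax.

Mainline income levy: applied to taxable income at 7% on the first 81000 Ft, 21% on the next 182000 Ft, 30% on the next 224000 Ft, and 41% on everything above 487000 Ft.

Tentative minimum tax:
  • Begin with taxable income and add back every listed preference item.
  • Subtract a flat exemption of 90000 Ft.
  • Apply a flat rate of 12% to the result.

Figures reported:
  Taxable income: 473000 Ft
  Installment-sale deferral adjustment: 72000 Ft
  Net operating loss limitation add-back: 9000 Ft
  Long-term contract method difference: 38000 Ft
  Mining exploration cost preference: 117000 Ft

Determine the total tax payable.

Mainline income levy:
  81000 Ft × 7% = 5670 Ft
  182000 Ft × 21% = 38220 Ft
  210000 Ft × 30% = 63000 Ft
  → 106890 Ft

Tentative minimum tax:
  Adjusted income: 473000 Ft + 72000 Ft + 9000 Ft + 38000 Ft + 117000 Ft = 709000 Ft
  Less exemption 90000 Ft → base 619000 Ft
  619000 Ft × 12% = 74280 Ft

106890 Ft > 74280 Ft, so the mainline income levy governs.

106890 Ft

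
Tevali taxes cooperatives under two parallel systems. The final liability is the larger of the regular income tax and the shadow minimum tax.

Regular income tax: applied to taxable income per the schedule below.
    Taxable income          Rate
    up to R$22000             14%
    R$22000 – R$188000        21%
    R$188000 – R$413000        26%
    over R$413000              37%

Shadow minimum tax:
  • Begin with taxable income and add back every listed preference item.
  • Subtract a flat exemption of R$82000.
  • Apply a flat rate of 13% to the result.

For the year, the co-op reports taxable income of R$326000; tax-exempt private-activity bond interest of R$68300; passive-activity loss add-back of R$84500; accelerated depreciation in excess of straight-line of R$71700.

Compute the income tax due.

Regular income tax:
  R$22000 × 14% = R$3080
  R$166000 × 21% = R$34860
  R$138000 × 26% = R$35880
  → R$73820

Shadow minimum tax:
  Adjusted income: R$326000 + R$68300 + R$84500 + R$71700 = R$550500
  Less exemption R$82000 → base R$468500
  R$468500 × 13% = R$60905

R$73820 > R$60905, so the regular income tax governs.

R$73820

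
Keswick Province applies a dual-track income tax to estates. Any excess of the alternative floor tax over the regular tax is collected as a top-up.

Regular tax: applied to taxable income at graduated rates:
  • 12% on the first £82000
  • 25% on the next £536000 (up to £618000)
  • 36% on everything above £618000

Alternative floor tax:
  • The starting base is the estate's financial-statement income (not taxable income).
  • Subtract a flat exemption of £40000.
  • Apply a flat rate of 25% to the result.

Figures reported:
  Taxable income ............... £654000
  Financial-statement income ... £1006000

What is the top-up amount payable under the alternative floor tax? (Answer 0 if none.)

Alternative floor tax:
  Base (financial-statement income): £1006000
  Less exemption £40000 → base £966000
  £966000 × 25% = £241500

Regular tax:
  £82000 × 12% = £9840
  £536000 × 25% = £134000
  £36000 × 36% = £12960
  → £156800

Excess of alternative floor tax over regular tax: £241500 − £156800 = £84700.

£84700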